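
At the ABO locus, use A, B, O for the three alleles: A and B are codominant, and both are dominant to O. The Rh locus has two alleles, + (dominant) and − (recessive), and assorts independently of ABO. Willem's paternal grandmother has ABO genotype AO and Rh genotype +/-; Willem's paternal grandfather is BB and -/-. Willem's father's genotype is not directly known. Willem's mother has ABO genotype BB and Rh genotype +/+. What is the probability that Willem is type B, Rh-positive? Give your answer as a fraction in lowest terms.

3/4

Willem's father's ABO genotype from AO × BB: 1/2 AB, 1/2 BO.
Crossing each possibility with the mother BB and summing P(type B): 1/2·1/2 + 1/2·1 = 3/4.
Similarly for Rh via the father's Rh distribution: P(Rh+) = 1.
Independent loci: 3/4 × 1 = 3/4.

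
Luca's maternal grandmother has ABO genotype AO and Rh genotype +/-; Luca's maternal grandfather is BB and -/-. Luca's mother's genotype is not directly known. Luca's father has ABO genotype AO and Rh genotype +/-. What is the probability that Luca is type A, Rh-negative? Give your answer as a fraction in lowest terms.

Luca's mother's ABO genotype from AO × BB: 1/2 AB, 1/2 BO.
Crossing each possibility with the father AO and summing P(type A): 1/2·1/2 + 1/2·1/4 = 3/8.
Similarly for Rh via the mother's Rh distribution: P(Rh-) = 3/8.
Independent loci: 3/8 × 3/8 = 9/64.

9/64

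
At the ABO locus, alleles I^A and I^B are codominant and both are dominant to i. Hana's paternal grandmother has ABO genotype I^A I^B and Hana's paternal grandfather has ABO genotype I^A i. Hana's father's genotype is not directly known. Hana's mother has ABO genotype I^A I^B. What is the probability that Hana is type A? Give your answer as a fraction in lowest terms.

3/8

Hana's father's ABO genotype from I^A I^B × I^A i: 1/4 I^A I^A, 1/4 I^A I^B, 1/4 I^A i, 1/4 I^B i.
Crossing each possibility with the mother I^A I^B and summing P(type A): 1/4·1/2 + 1/4·1/4 + 1/4·1/2 + 1/4·1/4 = 3/8.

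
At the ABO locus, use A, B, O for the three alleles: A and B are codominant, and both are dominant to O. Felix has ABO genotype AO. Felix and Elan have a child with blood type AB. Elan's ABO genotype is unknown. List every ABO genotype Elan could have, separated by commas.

AB, BB, BO

For each candidate genotype of Elan, check whether crossing it with AO can produce every observed child phenotype.
  AA → possible child types {A} ✗
  AB → possible child types {A, B, AB} ✓
  AO → possible child types {O, A} ✗
  BB → possible child types {B, AB} ✓
  BO → possible child types {O, A, B, AB} ✓
  OO → possible child types {O, A} ✗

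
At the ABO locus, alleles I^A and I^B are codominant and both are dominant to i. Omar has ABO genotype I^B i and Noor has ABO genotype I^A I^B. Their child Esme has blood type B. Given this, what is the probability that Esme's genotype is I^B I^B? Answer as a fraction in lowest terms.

1/2

Cross I^B i × I^A I^B → 1/4 I^A I^B, 1/4 I^A i, 1/4 I^B I^B, 1/4 I^B i.
Type-B genotypes among offspring: I^B I^B (1/4), I^B i (1/4); total 1/2.
P(I^B I^B | type B) = (1/4) / (1/2) = 1/2.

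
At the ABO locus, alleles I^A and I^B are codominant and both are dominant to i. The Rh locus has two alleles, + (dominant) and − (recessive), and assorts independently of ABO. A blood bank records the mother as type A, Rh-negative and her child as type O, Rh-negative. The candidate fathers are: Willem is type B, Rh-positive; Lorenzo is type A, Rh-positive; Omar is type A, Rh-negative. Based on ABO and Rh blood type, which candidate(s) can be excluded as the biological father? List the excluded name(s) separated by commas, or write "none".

A candidate is excluded only if no genotype consistent with his phenotype could produce a type O, Rh-negative child with a type A, Rh-negative mother.
Every candidate has at least one consistent genotype combination, so none can be excluded.

none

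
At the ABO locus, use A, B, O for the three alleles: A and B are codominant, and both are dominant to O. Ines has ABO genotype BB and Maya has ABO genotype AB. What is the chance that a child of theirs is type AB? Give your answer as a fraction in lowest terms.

ABO cross BB × AB → offspring phenotypes: 1/2 B, 1/2 AB.
So P(type AB) = 1/2.

1/2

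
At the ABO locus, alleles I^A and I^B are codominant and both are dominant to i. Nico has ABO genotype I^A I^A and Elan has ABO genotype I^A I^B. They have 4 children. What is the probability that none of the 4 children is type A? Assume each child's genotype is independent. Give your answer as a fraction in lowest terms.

ABO cross I^A I^A × I^A I^B → 1/2 A, 1/2 AB.
So P(type A) = 1/2 per child.
P(not type A) = 1/2 for one child; (1/2)^4 = 1/16.

1/16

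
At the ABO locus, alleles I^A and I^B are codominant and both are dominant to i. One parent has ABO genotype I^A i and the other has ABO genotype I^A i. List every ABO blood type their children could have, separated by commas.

O, A

Gametes from I^A i × I^A i give offspring ABO genotypes I^A I^A, I^A i, i i, i.e. phenotypes O, A.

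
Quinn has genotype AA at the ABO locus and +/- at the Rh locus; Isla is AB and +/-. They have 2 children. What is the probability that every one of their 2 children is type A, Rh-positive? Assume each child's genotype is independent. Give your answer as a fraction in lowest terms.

9/64

ABO cross AA × AB → 1/2 A, 1/2 AB.
Rh cross +/- × +/- → 3/4 Rh+, 1/4 Rh-; so P(type A, Rh-positive) = 1/2 × 3/4 = 3/8 per child.
All 2 independent: (3/8)^2 = 9/64.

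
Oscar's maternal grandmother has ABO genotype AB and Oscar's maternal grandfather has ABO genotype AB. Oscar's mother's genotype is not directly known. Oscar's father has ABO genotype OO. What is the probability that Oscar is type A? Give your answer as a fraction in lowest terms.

1/2

Oscar's mother's ABO genotype from AB × AB: 1/4 AA, 1/2 AB, 1/4 BB.
Crossing each possibility with the father OO and summing P(type A): 1/4·1 + 1/2·1/2 + 1/4·0 = 1/2.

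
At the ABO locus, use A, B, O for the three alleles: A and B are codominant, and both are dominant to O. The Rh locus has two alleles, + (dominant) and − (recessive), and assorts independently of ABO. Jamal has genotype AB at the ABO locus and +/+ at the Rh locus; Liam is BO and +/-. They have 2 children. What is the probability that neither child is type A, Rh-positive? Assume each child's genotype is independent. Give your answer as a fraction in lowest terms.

ABO cross AB × BO → 1/4 A, 1/2 B, 1/4 AB.
Rh cross +/+ × +/- → 1 Rh+; so P(type A, Rh-positive) = 1/4 × 1 = 1/4 per child.
P(not type A, Rh-positive) = 3/4 for one child; (3/4)^2 = 9/16.

9/16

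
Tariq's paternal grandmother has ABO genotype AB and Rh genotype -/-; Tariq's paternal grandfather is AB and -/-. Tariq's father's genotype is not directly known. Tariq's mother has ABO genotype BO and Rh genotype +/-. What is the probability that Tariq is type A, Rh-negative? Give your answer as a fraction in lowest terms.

1/8

Tariq's father's ABO genotype from AB × AB: 1/4 AA, 1/2 AB, 1/4 BB.
Crossing each possibility with the mother BO and summing P(type A): 1/4·1/2 + 1/2·1/4 + 1/4·0 = 1/4.
Similarly for Rh via the father's Rh distribution: P(Rh-) = 1/2.
Independent loci: 1/4 × 1/2 = 1/8.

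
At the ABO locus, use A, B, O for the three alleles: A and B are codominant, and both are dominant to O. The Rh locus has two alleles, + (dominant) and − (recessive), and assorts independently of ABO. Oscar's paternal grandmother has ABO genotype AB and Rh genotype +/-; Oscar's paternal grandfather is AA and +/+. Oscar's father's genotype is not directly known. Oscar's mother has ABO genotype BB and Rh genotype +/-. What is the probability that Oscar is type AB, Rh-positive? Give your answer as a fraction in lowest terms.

Oscar's father's ABO genotype from AB × AA: 1/2 AA, 1/2 AB.
Crossing each possibility with the mother BB and summing P(type AB): 1/2·1 + 1/2·1/2 = 3/4.
Similarly for Rh via the father's Rh distribution: P(Rh+) = 7/8.
Independent loci: 3/4 × 7/8 = 21/32.

21/32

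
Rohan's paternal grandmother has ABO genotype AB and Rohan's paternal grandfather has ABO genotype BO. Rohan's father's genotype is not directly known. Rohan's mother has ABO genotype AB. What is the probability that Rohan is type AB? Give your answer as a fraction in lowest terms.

Rohan's father's ABO genotype from AB × BO: 1/4 AB, 1/4 AO, 1/4 BB, 1/4 BO.
Crossing each possibility with the mother AB and summing P(type AB): 1/4·1/2 + 1/4·1/4 + 1/4·1/2 + 1/4·1/4 = 3/8.

3/8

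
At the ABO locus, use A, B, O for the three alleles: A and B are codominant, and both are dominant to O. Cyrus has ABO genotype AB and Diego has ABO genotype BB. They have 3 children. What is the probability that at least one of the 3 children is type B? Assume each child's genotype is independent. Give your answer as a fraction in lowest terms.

7/8

ABO cross AB × BB → 1/2 B, 1/2 AB.
So P(type B) = 1/2 per child.
P(none) = (1/2)^3 = 1/8; P(at least one) = 1 − 1/8 = 7/8.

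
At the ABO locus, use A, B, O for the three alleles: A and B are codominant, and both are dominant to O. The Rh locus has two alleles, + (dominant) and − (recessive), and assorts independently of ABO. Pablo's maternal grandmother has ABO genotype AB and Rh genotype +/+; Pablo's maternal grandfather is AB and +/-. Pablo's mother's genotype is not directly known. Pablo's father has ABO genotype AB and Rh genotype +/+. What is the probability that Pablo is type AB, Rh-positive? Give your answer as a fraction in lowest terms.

Pablo's mother's ABO genotype from AB × AB: 1/4 AA, 1/2 AB, 1/4 BB.
Crossing each possibility with the father AB and summing P(type AB): 1/4·1/2 + 1/2·1/2 + 1/4·1/2 = 1/2.
Similarly for Rh via the mother's Rh distribution: P(Rh+) = 1.
Independent loci: 1/2 × 1 = 1/2.

1/2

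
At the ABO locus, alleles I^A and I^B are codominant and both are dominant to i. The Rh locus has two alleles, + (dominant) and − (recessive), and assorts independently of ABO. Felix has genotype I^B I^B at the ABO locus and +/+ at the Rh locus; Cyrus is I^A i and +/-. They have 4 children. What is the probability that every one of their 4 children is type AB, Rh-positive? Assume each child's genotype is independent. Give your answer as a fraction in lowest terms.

ABO cross I^B I^B × I^A i → 1/2 B, 1/2 AB.
Rh cross +/+ × +/- → 1 Rh+; so P(type AB, Rh-positive) = 1/2 × 1 = 1/2 per child.
All 4 independent: (1/2)^4 = 1/16.

1/16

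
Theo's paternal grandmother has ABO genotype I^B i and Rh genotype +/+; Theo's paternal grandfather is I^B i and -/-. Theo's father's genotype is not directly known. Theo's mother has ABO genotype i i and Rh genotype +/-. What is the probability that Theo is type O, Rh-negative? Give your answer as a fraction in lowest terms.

Theo's father's ABO genotype from I^B i × I^B i: 1/4 I^B I^B, 1/2 I^B i, 1/4 i i.
Crossing each possibility with the mother i i and summing P(type O): 1/4·0 + 1/2·1/2 + 1/4·1 = 1/2.
Similarly for Rh via the father's Rh distribution: P(Rh-) = 1/4.
Independent loci: 1/2 × 1/4 = 1/8.

1/8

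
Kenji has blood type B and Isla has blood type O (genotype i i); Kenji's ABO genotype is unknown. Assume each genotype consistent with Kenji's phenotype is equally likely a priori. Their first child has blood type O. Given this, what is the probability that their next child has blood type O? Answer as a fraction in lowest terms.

1/2

Possible genotypes: Kenji ∈ {I^B I^B, I^B i}; Isla ∈ {i i}.
Weight each parental genotype pair by prior × P(type-O child):
  I^B i × i i: posterior weight 1; P(next child type O) = 1/2.
Weighted sum = 1/2.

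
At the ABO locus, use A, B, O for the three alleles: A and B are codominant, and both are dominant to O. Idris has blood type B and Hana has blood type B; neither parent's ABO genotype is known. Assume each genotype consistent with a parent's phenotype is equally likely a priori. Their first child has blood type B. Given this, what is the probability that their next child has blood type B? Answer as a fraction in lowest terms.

19/20

Possible genotypes: Idris ∈ {BB, BO}; Hana ∈ {BB, BO}.
Weight each parental genotype pair by prior × P(type-B child):
  BB × BB: posterior weight 4/15; P(next child type B) = 1.
  BB × BO: posterior weight 4/15; P(next child type B) = 1.
  BO × BB: posterior weight 4/15; P(next child type B) = 1.
  BO × BO: posterior weight 1/5; P(next child type B) = 3/4.
Weighted sum = 19/20.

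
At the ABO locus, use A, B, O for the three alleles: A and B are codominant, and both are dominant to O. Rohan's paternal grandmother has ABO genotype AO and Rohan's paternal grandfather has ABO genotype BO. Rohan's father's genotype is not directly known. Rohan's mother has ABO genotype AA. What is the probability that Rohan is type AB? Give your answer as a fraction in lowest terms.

Rohan's father's ABO genotype from AO × BO: 1/4 AB, 1/4 AO, 1/4 BO, 1/4 OO.
Crossing each possibility with the mother AA and summing P(type AB): 1/4·1/2 + 1/4·0 + 1/4·1/2 + 1/4·0 = 1/4.

1/4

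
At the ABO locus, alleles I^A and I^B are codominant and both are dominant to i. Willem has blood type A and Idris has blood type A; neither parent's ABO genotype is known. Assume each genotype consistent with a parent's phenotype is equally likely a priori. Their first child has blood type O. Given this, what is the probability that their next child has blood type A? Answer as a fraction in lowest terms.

3/4

Possible genotypes: Willem ∈ {I^A I^A, I^A i}; Idris ∈ {I^A I^A, I^A i}.
Weight each parental genotype pair by prior × P(type-O child):
  I^A i × I^A i: posterior weight 1; P(next child type A) = 3/4.
Weighted sum = 3/4.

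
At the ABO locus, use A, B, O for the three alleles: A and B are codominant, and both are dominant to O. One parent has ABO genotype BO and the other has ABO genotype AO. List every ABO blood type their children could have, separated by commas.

O, A, B, AB

Gametes from BO × AO give offspring ABO genotypes AB, AO, BO, OO, i.e. phenotypes O, A, B, AB.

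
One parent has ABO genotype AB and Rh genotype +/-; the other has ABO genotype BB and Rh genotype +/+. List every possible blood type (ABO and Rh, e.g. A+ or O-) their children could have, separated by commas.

B+, AB+

Gametes from AB × BB give offspring ABO genotypes AB, BB, i.e. phenotypes B, AB.
Rh cross +/- × +/+ → phenotypes Rh+.
Combining independently: B+, AB+.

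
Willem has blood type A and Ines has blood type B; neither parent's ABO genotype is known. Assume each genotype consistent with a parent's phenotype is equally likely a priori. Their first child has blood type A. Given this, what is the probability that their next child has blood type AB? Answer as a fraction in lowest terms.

Possible genotypes: Willem ∈ {I^A I^A, I^A i}; Ines ∈ {I^B I^B, I^B i}.
Weight each parental genotype pair by prior × P(type-A child):
  I^A I^A × I^B i: posterior weight 2/3; P(next child type AB) = 1/2.
  I^A i × I^B i: posterior weight 1/3; P(next child type AB) = 1/4.
Weighted sum = 5/12.

5/12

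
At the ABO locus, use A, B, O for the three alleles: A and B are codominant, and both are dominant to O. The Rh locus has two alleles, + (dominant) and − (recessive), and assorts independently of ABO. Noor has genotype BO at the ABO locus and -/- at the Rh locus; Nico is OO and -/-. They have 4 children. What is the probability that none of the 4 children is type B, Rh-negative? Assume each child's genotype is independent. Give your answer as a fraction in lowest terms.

1/16

ABO cross BO × OO → 1/2 O, 1/2 B.
Rh cross -/- × -/- → 1 Rh-; so P(type B, Rh-negative) = 1/2 × 1 = 1/2 per child.
P(not type B, Rh-negative) = 1/2 for one child; (1/2)^4 = 1/16.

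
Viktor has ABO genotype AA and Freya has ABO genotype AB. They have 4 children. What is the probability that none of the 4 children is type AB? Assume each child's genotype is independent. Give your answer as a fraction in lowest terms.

1/16

ABO cross AA × AB → 1/2 A, 1/2 AB.
So P(type AB) = 1/2 per child.
P(not type AB) = 1/2 for one child; (1/2)^4 = 1/16.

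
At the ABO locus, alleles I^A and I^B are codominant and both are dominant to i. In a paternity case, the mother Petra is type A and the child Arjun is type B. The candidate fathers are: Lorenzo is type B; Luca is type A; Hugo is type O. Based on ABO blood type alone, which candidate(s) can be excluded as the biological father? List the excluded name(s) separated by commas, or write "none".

A candidate is excluded only if no genotype consistent with his phenotype could produce a type B child with a type A mother.
Luca (type A): no genotype consistent with that phenotype can produce a type-B child with a type-A mother.
Hugo (type O): no genotype consistent with that phenotype can produce a type-B child with a type-A mother.

Luca, Hugo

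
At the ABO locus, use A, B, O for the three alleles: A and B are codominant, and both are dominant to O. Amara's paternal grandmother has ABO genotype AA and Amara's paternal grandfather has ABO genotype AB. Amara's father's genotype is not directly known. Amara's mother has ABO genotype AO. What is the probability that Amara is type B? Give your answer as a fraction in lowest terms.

Amara's father's ABO genotype from AA × AB: 1/2 AA, 1/2 AB.
Crossing each possibility with the mother AO and summing P(type B): 1/2·0 + 1/2·1/4 = 1/8.

1/8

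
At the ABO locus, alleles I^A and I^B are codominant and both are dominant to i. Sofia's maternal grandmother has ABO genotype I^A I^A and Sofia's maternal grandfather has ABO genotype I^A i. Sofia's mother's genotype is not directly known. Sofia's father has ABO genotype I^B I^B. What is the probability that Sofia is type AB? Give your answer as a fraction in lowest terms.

Sofia's mother's ABO genotype from I^A I^A × I^A i: 1/2 I^A I^A, 1/2 I^A i.
Crossing each possibility with the father I^B I^B and summing P(type AB): 1/2·1 + 1/2·1/2 = 3/4.

3/4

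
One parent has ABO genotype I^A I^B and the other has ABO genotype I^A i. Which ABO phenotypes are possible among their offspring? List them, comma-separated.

A, B, AB

Gametes from I^A I^B × I^A i give offspring ABO genotypes I^A I^A, I^A I^B, I^A i, I^B i, i.e. phenotypes A, B, AB.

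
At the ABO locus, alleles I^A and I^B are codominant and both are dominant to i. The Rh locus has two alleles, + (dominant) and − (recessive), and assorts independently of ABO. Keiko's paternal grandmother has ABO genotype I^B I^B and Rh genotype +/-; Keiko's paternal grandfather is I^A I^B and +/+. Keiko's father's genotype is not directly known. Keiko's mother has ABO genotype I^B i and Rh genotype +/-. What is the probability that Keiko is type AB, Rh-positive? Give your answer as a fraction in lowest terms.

Keiko's father's ABO genotype from I^B I^B × I^A I^B: 1/2 I^A I^B, 1/2 I^B I^B.
Crossing each possibility with the mother I^B i and summing P(type AB): 1/2·1/4 + 1/2·0 = 1/8.
Similarly for Rh via the father's Rh distribution: P(Rh+) = 7/8.
Independent loci: 1/8 × 7/8 = 7/64.

7/64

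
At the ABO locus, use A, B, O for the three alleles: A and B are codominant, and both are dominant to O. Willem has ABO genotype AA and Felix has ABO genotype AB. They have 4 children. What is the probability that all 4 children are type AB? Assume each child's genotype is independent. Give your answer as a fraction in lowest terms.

ABO cross AA × AB → 1/2 A, 1/2 AB.
So P(type AB) = 1/2 per child.
All 4 independent: (1/2)^4 = 1/16.

1/16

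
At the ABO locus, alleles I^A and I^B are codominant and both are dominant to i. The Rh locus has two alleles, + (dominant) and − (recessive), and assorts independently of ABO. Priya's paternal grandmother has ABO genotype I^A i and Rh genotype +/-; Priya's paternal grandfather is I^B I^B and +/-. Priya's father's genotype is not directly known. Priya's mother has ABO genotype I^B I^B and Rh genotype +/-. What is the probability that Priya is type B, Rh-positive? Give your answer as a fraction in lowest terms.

9/16

Priya's father's ABO genotype from I^A i × I^B I^B: 1/2 I^A I^B, 1/2 I^B i.
Crossing each possibility with the mother I^B I^B and summing P(type B): 1/2·1/2 + 1/2·1 = 3/4.
Similarly for Rh via the father's Rh distribution: P(Rh+) = 3/4.
Independent loci: 3/4 × 3/4 = 9/16.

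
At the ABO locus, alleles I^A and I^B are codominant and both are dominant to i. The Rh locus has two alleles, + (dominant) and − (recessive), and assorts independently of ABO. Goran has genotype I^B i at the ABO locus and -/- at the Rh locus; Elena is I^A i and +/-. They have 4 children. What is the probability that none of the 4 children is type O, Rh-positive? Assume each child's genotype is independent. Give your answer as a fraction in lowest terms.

ABO cross I^B i × I^A i → 1/4 O, 1/4 A, 1/4 B, 1/4 AB.
Rh cross -/- × +/- → 1/2 Rh+, 1/2 Rh-; so P(type O, Rh-positive) = 1/4 × 1/2 = 1/8 per child.
P(not type O, Rh-positive) = 7/8 for one child; (7/8)^4 = 2401/4096.

2401/4096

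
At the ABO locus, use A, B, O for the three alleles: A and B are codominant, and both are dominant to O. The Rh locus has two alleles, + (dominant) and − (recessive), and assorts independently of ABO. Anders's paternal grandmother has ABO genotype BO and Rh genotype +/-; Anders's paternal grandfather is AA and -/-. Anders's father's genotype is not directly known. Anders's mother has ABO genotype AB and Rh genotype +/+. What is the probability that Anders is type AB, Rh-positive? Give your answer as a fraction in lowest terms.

Anders's father's ABO genotype from BO × AA: 1/2 AB, 1/2 AO.
Crossing each possibility with the mother AB and summing P(type AB): 1/2·1/2 + 1/2·1/4 = 3/8.
Similarly for Rh via the father's Rh distribution: P(Rh+) = 1.
Independent loci: 3/8 × 1 = 3/8.

3/8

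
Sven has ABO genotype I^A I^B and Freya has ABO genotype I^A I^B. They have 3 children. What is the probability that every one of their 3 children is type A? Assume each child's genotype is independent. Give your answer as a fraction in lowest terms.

ABO cross I^A I^B × I^A I^B → 1/4 A, 1/4 B, 1/2 AB.
So P(type A) = 1/4 per child.
All 3 independent: (1/4)^3 = 1/64.

1/64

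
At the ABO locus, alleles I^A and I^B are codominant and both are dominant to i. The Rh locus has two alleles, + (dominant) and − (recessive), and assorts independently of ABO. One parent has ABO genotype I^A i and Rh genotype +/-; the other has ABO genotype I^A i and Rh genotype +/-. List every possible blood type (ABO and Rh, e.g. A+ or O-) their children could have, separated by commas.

Gametes from I^A i × I^A i give offspring ABO genotypes I^A I^A, I^A i, i i, i.e. phenotypes O, A.
Rh cross +/- × +/- → phenotypes Rh+, Rh-.
Combining independently: O+, O-, A+, A-.

O+, O-, A+, A-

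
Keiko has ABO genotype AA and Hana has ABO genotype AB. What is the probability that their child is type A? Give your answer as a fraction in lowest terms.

ABO cross AA × AB → offspring phenotypes: 1/2 A, 1/2 AB.
So P(type A) = 1/2.

1/2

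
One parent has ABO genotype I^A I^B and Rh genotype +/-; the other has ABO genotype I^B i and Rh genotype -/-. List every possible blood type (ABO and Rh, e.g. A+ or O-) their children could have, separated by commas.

Gametes from I^A I^B × I^B i give offspring ABO genotypes I^A I^B, I^A i, I^B I^B, I^B i, i.e. phenotypes A, B, AB.
Rh cross +/- × -/- → phenotypes Rh+, Rh-.
Combining independently: A+, A-, B+, B-, AB+, AB-.

A+, A-, B+, B-, AB+, AB-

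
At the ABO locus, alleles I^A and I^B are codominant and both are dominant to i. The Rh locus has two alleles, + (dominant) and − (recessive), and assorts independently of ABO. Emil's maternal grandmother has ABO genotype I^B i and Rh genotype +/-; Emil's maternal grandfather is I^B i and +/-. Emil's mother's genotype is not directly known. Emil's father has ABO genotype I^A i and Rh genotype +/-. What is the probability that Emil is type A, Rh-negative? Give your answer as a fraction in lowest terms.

1/16

Emil's mother's ABO genotype from I^B i × I^B i: 1/4 I^B I^B, 1/2 I^B i, 1/4 i i.
Crossing each possibility with the father I^A i and summing P(type A): 1/4·0 + 1/2·1/4 + 1/4·1/2 = 1/4.
Similarly for Rh via the mother's Rh distribution: P(Rh-) = 1/4.
Independent loci: 1/4 × 1/4 = 1/16.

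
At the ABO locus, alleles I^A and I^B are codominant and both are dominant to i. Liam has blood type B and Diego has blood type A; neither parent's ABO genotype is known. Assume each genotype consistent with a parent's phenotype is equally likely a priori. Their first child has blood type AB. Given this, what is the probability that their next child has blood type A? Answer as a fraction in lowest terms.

Possible genotypes: Liam ∈ {I^B I^B, I^B i}; Diego ∈ {I^A I^A, I^A i}.
Weight each parental genotype pair by prior × P(type-AB child):
  I^B I^B × I^A I^A: posterior weight 4/9; P(next child type A) = 0.
  I^B I^B × I^A i: posterior weight 2/9; P(next child type A) = 0.
  I^B i × I^A I^A: posterior weight 2/9; P(next child type A) = 1/2.
  I^B i × I^A i: posterior weight 1/9; P(next child type A) = 1/4.
Weighted sum = 5/36.

5/36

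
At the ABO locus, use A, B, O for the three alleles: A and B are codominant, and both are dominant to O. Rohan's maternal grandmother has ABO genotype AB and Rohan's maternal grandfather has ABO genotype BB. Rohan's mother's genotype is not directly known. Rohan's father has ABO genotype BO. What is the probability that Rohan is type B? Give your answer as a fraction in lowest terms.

Rohan's mother's ABO genotype from AB × BB: 1/2 AB, 1/2 BB.
Crossing each possibility with the father BO and summing P(type B): 1/2·1/2 + 1/2·1 = 3/4.

3/4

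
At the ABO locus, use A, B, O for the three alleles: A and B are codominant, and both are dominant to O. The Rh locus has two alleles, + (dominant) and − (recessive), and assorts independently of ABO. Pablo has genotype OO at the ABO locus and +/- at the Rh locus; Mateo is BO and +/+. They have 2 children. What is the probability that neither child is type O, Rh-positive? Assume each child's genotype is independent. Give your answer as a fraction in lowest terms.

1/4

ABO cross OO × BO → 1/2 O, 1/2 B.
Rh cross +/- × +/+ → 1 Rh+; so P(type O, Rh-positive) = 1/2 × 1 = 1/2 per child.
P(not type O, Rh-positive) = 1/2 for one child; (1/2)^2 = 1/4.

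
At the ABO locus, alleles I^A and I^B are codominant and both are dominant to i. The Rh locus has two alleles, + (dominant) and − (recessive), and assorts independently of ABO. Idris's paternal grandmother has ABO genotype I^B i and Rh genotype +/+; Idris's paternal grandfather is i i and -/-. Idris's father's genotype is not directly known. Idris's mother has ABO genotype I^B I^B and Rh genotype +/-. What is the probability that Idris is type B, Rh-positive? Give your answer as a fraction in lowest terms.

Idris's father's ABO genotype from I^B i × i i: 1/2 I^B i, 1/2 i i.
Crossing each possibility with the mother I^B I^B and summing P(type B): 1/2·1 + 1/2·1 = 1.
Similarly for Rh via the father's Rh distribution: P(Rh+) = 3/4.
Independent loci: 1 × 3/4 = 3/4.

3/4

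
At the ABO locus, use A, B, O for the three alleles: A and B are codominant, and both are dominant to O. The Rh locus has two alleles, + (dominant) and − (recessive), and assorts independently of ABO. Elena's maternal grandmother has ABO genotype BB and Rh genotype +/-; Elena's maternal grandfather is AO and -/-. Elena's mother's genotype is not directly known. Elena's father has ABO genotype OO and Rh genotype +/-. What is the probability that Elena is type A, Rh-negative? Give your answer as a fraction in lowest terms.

3/32

Elena's mother's ABO genotype from BB × AO: 1/2 AB, 1/2 BO.
Crossing each possibility with the father OO and summing P(type A): 1/2·1/2 + 1/2·0 = 1/4.
Similarly for Rh via the mother's Rh distribution: P(Rh-) = 3/8.
Independent loci: 1/4 × 3/8 = 3/32.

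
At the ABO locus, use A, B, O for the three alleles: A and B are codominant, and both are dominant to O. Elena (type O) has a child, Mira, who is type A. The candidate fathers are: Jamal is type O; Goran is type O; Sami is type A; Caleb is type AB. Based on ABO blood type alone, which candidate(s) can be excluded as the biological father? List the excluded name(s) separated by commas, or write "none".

A candidate is excluded only if no genotype consistent with his phenotype could produce a type A child with a type O mother.
Jamal (type O): no genotype consistent with that phenotype can produce a type-A child with a type-O mother.
Goran (type O): no genotype consistent with that phenotype can produce a type-A child with a type-O mother.

Jamal, Goran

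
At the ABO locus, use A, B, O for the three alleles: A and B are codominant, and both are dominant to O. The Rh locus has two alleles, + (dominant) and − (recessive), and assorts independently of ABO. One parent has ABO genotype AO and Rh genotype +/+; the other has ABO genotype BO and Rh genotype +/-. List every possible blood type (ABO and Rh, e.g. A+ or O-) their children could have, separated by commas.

Gametes from AO × BO give offspring ABO genotypes AB, AO, BO, OO, i.e. phenotypes O, A, B, AB.
Rh cross +/+ × +/- → phenotypes Rh+.
Combining independently: O+, A+, B+, AB+.

O+, A+, B+, AB+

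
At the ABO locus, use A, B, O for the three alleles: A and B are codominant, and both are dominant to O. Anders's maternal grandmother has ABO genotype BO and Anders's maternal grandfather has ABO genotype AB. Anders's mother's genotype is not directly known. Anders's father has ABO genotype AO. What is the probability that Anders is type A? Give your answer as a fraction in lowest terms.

3/8

Anders's mother's ABO genotype from BO × AB: 1/4 AB, 1/4 AO, 1/4 BB, 1/4 BO.
Crossing each possibility with the father AO and summing P(type A): 1/4·1/2 + 1/4·3/4 + 1/4·0 + 1/4·1/4 = 3/8.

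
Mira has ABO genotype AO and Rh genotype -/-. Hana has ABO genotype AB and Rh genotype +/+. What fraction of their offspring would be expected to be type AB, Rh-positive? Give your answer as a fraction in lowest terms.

ABO cross AO × AB → offspring phenotypes: 1/2 A, 1/4 B, 1/4 AB.
Rh cross -/- × +/+ → 1 Rh+.
Independent loci: P(type AB, Rh-positive) = 1/4 × 1 = 1/4.

1/4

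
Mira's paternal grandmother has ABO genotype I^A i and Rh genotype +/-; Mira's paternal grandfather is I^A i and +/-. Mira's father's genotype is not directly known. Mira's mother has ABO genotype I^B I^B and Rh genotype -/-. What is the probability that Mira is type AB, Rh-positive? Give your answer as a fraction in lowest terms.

1/4

Mira's father's ABO genotype from I^A i × I^A i: 1/4 I^A I^A, 1/2 I^A i, 1/4 i i.
Crossing each possibility with the mother I^B I^B and summing P(type AB): 1/4·1 + 1/2·1/2 + 1/4·0 = 1/2.
Similarly for Rh via the father's Rh distribution: P(Rh+) = 1/2.
Independent loci: 1/2 × 1/2 = 1/4.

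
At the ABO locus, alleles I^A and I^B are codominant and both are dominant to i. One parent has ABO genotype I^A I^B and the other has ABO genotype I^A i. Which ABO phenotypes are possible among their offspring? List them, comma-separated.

Gametes from I^A I^B × I^A i give offspring ABO genotypes I^A I^A, I^A I^B, I^A i, I^B i, i.e. phenotypes A, B, AB.

A, B, AB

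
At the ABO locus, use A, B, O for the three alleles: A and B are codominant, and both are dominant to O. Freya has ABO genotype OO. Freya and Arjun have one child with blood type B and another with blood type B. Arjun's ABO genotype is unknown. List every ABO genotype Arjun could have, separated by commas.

AB, BB, BO

For each candidate genotype of Arjun, check whether crossing it with OO can produce every observed child phenotype.
  AA → possible child types {A} ✗
  AB → possible child types {A, B} ✓
  AO → possible child types {O, A} ✗
  BB → possible child types {B} ✓
  BO → possible child types {O, B} ✓
  OO → possible child types {O} ✗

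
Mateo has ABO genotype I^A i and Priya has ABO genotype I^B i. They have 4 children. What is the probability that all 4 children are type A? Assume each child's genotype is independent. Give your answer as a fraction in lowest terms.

1/256

ABO cross I^A i × I^B i → 1/4 O, 1/4 A, 1/4 B, 1/4 AB.
So P(type A) = 1/4 per child.
All 4 independent: (1/4)^4 = 1/256.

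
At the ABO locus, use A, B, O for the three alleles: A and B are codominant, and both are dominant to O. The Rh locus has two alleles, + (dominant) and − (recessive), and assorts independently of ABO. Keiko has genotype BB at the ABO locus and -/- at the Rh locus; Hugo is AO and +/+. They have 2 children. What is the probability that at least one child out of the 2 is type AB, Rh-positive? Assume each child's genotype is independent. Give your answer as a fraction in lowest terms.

3/4

ABO cross BB × AO → 1/2 B, 1/2 AB.
Rh cross -/- × +/+ → 1 Rh+; so P(type AB, Rh-positive) = 1/2 × 1 = 1/2 per child.
P(none) = (1/2)^2 = 1/4; P(at least one) = 1 − 1/4 = 3/4.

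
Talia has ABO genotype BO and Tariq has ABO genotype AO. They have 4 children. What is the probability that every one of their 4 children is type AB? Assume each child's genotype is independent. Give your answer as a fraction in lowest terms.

1/256

ABO cross BO × AO → 1/4 O, 1/4 A, 1/4 B, 1/4 AB.
So P(type AB) = 1/4 per child.
All 4 independent: (1/4)^4 = 1/256.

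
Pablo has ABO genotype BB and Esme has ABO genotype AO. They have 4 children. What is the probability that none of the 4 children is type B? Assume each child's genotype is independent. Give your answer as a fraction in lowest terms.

ABO cross BB × AO → 1/2 B, 1/2 AB.
So P(type B) = 1/2 per child.
P(not type B) = 1/2 for one child; (1/2)^4 = 1/16.

1/16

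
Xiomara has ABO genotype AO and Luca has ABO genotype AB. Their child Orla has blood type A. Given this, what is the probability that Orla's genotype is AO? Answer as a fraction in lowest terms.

Cross AO × AB → 1/4 AA, 1/4 AB, 1/4 AO, 1/4 BO.
Type-A genotypes among offspring: AA (1/4), AO (1/4); total 1/2.
P(AO | type A) = (1/4) / (1/2) = 1/2.

1/2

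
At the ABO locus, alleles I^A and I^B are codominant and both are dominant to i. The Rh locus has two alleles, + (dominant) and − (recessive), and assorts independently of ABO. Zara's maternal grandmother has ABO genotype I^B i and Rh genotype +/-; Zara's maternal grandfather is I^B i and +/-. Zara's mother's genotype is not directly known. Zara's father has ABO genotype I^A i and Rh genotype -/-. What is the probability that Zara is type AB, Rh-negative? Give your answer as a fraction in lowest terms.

Zara's mother's ABO genotype from I^B i × I^B i: 1/4 I^B I^B, 1/2 I^B i, 1/4 i i.
Crossing each possibility with the father I^A i and summing P(type AB): 1/4·1/2 + 1/2·1/4 + 1/4·0 = 1/4.
Similarly for Rh via the mother's Rh distribution: P(Rh-) = 1/2.
Independent loci: 1/4 × 1/2 = 1/8.

1/8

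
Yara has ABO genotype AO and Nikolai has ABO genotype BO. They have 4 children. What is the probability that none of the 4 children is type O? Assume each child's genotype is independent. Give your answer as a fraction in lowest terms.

ABO cross AO × BO → 1/4 O, 1/4 A, 1/4 B, 1/4 AB.
So P(type O) = 1/4 per child.
P(not type O) = 3/4 for one child; (3/4)^4 = 81/256.

81/256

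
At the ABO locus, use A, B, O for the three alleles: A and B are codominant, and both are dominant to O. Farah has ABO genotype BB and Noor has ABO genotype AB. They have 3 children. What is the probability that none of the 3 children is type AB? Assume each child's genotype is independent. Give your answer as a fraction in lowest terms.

ABO cross BB × AB → 1/2 B, 1/2 AB.
So P(type AB) = 1/2 per child.
P(not type AB) = 1/2 for one child; (1/2)^3 = 1/8.

1/8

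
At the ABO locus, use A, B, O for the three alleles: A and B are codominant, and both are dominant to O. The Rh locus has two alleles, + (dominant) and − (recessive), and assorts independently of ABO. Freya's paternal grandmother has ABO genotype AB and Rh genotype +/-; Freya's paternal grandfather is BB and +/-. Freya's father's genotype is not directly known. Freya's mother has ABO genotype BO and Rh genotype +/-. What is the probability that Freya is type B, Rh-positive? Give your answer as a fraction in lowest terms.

9/16

Freya's father's ABO genotype from AB × BB: 1/2 AB, 1/2 BB.
Crossing each possibility with the mother BO and summing P(type B): 1/2·1/2 + 1/2·1 = 3/4.
Similarly for Rh via the father's Rh distribution: P(Rh+) = 3/4.
Independent loci: 3/4 × 3/4 = 9/16.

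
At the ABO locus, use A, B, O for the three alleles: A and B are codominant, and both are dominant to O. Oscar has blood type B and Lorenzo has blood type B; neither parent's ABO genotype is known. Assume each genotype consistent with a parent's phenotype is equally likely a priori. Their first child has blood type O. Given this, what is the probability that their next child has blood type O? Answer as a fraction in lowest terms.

1/4

Possible genotypes: Oscar ∈ {BB, BO}; Lorenzo ∈ {BB, BO}.
Weight each parental genotype pair by prior × P(type-O child):
  BO × BO: posterior weight 1; P(next child type O) = 1/4.
Weighted sum = 1/4.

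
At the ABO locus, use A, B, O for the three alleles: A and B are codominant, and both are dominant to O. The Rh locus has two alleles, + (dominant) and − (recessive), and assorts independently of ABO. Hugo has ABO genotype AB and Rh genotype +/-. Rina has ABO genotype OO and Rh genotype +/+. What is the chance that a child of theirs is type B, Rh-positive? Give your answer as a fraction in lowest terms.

1/2

ABO cross AB × OO → offspring phenotypes: 1/2 A, 1/2 B.
Rh cross +/- × +/+ → 1 Rh+.
Independent loci: P(type B, Rh-positive) = 1/2 × 1 = 1/2.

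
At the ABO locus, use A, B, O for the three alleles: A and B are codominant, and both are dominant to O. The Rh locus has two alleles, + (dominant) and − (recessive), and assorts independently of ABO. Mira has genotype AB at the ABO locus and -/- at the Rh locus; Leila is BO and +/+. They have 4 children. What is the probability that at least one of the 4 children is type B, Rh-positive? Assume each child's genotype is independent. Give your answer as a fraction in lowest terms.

15/16

ABO cross AB × BO → 1/4 A, 1/2 B, 1/4 AB.
Rh cross -/- × +/+ → 1 Rh+; so P(type B, Rh-positive) = 1/2 × 1 = 1/2 per child.
P(none) = (1/2)^4 = 1/16; P(at least one) = 1 − 1/16 = 15/16.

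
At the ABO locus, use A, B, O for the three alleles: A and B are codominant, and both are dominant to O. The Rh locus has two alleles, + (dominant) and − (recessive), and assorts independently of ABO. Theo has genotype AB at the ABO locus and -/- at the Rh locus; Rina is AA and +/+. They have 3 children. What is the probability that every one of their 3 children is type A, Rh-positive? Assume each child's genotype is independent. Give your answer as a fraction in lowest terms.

ABO cross AB × AA → 1/2 A, 1/2 AB.
Rh cross -/- × +/+ → 1 Rh+; so P(type A, Rh-positive) = 1/2 × 1 = 1/2 per child.
All 3 independent: (1/2)^3 = 1/8.

1/8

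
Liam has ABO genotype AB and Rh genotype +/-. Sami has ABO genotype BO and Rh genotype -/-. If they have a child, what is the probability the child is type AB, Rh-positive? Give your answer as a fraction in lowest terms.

1/8

ABO cross AB × BO → offspring phenotypes: 1/4 A, 1/2 B, 1/4 AB.
Rh cross +/- × -/- → 1/2 Rh+, 1/2 Rh-.
Independent loci: P(type AB, Rh-positive) = 1/4 × 1/2 = 1/8.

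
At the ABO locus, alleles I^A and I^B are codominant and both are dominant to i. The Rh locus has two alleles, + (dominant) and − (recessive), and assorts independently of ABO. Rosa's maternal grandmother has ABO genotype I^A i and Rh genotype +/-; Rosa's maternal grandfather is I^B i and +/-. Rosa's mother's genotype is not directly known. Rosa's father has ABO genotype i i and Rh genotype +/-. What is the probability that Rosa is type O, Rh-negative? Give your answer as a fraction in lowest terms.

Rosa's mother's ABO genotype from I^A i × I^B i: 1/4 I^A I^B, 1/4 I^A i, 1/4 I^B i, 1/4 i i.
Crossing each possibility with the father i i and summing P(type O): 1/4·0 + 1/4·1/2 + 1/4·1/2 + 1/4·1 = 1/2.
Similarly for Rh via the mother's Rh distribution: P(Rh-) = 1/4.
Independent loci: 1/2 × 1/4 = 1/8.

1/8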